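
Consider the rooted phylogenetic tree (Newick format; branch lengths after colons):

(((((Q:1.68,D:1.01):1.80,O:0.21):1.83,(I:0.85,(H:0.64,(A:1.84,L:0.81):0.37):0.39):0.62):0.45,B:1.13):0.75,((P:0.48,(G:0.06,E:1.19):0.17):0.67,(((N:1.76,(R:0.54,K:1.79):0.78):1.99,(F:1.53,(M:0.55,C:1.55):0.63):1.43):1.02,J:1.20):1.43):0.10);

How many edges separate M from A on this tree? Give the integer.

12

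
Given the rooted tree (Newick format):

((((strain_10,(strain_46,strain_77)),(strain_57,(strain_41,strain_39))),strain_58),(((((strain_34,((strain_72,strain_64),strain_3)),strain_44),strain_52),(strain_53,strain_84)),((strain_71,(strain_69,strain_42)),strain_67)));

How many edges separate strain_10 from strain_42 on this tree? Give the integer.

9

The MRCA of strain_10 and strain_42 is the root of the tree.
From strain_10 up to that node: 4 branches. From strain_42 up to the same node: 5 branches. Total: 4 + 5 = 9.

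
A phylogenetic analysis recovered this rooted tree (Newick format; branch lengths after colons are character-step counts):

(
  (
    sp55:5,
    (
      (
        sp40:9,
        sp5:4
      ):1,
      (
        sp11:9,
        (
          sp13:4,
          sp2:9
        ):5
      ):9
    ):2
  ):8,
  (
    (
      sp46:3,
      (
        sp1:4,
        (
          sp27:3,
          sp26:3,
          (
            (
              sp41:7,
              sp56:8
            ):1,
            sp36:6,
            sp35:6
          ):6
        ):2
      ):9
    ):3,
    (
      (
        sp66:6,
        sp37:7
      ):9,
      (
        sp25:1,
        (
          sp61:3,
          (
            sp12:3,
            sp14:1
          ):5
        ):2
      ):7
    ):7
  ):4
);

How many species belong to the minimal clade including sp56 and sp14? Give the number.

The MRCA of sp56 and sp14 is the node subtending ((sp46,(sp1,(sp27,sp26,((sp41,sp56),sp36,sp35)))),((sp66,sp37),(sp25,(sp61,(sp12,sp14))))).
That clade contains 14 terminal taxa: sp1, sp12, sp14, sp25, sp26, sp27, sp35, sp36, sp37, sp41, sp46, sp56, sp61, sp66.

14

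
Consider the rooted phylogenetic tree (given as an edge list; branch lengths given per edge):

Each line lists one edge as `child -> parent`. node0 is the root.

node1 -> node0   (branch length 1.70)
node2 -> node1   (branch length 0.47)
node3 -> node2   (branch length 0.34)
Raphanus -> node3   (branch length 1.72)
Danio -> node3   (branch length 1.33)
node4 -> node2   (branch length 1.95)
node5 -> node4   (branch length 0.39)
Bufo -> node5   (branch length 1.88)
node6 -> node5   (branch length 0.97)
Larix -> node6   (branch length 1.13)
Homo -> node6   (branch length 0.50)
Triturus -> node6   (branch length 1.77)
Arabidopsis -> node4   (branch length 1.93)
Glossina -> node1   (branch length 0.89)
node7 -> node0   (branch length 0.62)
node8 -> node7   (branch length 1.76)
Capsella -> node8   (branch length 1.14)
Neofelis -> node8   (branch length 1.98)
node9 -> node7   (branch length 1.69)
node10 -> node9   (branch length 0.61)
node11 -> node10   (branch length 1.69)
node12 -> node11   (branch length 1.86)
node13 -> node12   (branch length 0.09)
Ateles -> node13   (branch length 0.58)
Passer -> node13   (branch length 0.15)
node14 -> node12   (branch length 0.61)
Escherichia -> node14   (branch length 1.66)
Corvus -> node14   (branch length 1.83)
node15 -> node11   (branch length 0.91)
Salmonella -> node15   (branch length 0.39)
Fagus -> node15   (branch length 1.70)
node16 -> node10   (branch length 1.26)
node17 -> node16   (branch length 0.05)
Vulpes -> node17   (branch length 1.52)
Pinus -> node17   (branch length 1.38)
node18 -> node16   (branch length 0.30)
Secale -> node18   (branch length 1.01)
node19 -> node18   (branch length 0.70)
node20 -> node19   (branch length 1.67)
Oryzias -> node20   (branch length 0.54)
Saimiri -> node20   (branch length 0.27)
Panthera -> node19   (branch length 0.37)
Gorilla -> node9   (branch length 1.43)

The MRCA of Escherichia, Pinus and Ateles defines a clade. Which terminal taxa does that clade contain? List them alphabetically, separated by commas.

Ateles, Corvus, Escherichia, Fagus, Oryzias, Panthera, Passer, Pinus, Saimiri, Salmonella, Secale, Vulpes

Tracing Escherichia: it sits inside (Escherichia,Corvus).
Tracing Pinus: it sits inside (Vulpes,Pinus).
Tracing Ateles: it sits inside (Ateles,Passer).
The smallest clade enclosing all 3 is ((((Ateles,Passer),(Escherichia,Corvus)),(Salmonella,Fagus)),((Vulpes,Pinus),(Secale,((Oryzias,Saimiri),Panthera)))); the answer is its 12 terminal taxa in alphabetical order.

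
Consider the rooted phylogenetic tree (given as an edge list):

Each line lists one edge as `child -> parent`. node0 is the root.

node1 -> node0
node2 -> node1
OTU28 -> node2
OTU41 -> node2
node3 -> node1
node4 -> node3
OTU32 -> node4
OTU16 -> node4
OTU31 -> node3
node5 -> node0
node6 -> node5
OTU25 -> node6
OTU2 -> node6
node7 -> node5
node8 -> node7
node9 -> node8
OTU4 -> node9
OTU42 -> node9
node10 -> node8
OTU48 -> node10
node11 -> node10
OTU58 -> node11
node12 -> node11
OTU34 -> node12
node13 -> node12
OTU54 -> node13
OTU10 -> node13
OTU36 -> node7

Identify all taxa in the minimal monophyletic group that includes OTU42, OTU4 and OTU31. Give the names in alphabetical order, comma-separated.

OTU10, OTU16, OTU2, OTU25, OTU28, OTU31, OTU32, OTU34, OTU36, OTU4, OTU41, OTU42, OTU48, OTU54, OTU58

Tracing OTU42: it sits inside (OTU4,OTU42).
Tracing OTU4: it sits inside (OTU4,OTU42).
Tracing OTU31: it sits inside ((OTU32,OTU16),OTU31).
The smallest clade enclosing all 3 is the whole tree (their MRCA is the root), so the answer is all 15 tips in alphabetical order.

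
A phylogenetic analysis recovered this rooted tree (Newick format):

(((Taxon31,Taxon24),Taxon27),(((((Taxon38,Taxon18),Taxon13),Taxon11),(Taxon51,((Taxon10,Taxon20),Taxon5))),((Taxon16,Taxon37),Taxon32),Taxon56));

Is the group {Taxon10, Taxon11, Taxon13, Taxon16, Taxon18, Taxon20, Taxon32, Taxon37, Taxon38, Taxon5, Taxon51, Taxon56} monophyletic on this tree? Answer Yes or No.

The most recent common ancestor of these taxa subtends (((((Taxon38,Taxon18),Taxon13),Taxon11),(Taxon51,((Taxon10,Taxon20),Taxon5))),((Taxon16,Taxon37),Taxon32),Taxon56).
That clade has exactly 12 tips — every listed taxon and nothing else — so the group is monophyletic.

Yes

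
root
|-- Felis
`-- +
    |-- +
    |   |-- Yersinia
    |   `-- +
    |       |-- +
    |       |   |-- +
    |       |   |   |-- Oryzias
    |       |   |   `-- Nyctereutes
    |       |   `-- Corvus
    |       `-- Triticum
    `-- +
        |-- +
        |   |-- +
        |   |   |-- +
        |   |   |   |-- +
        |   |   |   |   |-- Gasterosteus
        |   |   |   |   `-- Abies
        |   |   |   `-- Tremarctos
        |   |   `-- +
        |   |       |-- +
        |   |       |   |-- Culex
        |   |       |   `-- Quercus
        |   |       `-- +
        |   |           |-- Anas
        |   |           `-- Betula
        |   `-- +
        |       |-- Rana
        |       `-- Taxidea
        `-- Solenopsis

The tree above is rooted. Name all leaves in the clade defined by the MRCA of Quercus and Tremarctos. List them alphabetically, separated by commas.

Abies, Anas, Betula, Culex, Gasterosteus, Quercus, Tremarctos

Tracing Quercus: it sits inside (Culex,Quercus).
Tracing Tremarctos: it sits inside ((Gasterosteus,Abies),Tremarctos).
The smallest clade enclosing both is (((Gasterosteus,Abies),Tremarctos),((Culex,Quercus),(Anas,Betula))); the answer is its 7 terminal taxa in alphabetical order.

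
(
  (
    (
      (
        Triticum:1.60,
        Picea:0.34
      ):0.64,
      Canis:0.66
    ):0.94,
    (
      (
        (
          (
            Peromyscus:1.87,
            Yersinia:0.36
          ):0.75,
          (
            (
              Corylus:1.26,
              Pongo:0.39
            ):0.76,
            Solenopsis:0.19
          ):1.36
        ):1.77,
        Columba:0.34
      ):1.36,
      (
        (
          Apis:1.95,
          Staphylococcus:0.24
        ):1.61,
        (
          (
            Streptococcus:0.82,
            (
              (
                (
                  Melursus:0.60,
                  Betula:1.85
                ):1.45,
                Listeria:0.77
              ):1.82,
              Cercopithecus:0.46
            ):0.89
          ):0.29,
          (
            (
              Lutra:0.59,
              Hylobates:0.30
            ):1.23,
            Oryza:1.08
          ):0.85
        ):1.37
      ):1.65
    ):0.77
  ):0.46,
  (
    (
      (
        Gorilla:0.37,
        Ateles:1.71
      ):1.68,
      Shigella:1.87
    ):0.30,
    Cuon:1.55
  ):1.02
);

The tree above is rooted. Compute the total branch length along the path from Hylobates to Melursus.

The path runs Hylobates → … → MRCA → … → Melursus; the MRCA is the node subtending ((Streptococcus,(((Melursus,Betula),Listeria),Cercopithecus)),((Lutra,Hylobates),Oryza)).
Branch lengths along that path: 0.30 + 1.23 + 0.85 + 0.29 + 0.89 + 1.82 + 1.45 + 0.60 = 7.43.

7.43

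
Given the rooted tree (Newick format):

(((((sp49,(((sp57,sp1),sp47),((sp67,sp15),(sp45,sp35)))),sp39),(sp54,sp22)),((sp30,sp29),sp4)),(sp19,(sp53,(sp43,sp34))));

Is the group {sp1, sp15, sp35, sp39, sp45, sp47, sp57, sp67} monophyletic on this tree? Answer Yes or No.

No

The MRCA of the listed taxa subtends ((sp49,(((sp57,sp1),sp47),((sp67,sp15),(sp45,sp35)))),sp39).
That clade also contains sp49, which is not in the proposed group, so the group is not monophyletic.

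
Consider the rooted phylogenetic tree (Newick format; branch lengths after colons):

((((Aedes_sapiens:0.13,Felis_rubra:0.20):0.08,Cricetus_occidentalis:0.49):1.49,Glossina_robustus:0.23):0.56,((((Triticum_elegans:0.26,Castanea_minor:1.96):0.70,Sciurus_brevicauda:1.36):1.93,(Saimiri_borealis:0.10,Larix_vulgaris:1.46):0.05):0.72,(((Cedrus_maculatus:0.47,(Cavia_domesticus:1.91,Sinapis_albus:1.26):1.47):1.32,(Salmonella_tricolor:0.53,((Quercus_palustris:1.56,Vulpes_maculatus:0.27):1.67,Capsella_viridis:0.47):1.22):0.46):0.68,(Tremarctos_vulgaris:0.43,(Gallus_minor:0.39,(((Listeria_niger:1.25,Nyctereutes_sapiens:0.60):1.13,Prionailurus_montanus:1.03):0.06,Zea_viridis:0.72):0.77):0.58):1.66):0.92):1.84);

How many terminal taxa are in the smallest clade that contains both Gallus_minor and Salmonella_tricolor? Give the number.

13

The MRCA of Gallus_minor and Salmonella_tricolor is the node subtending (((Cedrus_maculatus,(Cavia_domesticus,Sinapis_albus)),(Salmonella_tricolor,((Quercus_palustris,Vulpes_maculatus),Capsella_viridis))),(Tremarctos_vulgaris,(Gallus_minor,(((Listeria_niger,Nyctereutes_sapiens),Prionailurus_montanus),Zea_viridis)))).
That clade contains 13 terminal taxa: Capsella_viridis, Cavia_domesticus, Cedrus_maculatus, Gallus_minor, Listeria_niger, Nyctereutes_sapiens, Prionailurus_montanus, Quercus_palustris, Salmonella_tricolor, Sinapis_albus, Tremarctos_vulgaris, Vulpes_maculatus, Zea_viridis.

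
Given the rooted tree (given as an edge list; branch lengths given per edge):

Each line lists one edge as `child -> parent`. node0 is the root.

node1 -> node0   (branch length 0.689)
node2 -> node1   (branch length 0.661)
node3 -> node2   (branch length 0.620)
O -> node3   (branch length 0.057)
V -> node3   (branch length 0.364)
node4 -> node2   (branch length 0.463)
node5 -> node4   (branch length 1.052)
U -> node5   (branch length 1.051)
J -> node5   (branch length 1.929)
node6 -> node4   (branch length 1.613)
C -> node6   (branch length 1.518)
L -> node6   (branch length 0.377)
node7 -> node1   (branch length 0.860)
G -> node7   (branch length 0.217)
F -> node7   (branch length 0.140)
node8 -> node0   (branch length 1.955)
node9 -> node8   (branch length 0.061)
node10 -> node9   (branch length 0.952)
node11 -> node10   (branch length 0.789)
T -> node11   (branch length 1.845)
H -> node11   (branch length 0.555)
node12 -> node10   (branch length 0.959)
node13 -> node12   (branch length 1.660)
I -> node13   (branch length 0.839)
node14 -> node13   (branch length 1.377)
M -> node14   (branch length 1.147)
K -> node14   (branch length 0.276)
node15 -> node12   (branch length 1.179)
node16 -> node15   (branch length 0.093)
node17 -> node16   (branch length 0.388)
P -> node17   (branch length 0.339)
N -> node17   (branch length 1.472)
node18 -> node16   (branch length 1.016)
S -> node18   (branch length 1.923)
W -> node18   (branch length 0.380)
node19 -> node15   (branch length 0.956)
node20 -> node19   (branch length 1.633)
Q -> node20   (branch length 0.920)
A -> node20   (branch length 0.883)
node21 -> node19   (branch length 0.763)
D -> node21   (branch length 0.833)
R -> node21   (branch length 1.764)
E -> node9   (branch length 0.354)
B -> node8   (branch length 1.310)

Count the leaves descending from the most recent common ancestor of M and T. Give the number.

13

The MRCA of M and T is the node subtending ((T,H),((I,(M,K)),(((P,N),(S,W)),((Q,A),(D,R))))).
That clade contains 13 terminal taxa: A, D, H, I, K, M, N, P, Q, R, S, T, W.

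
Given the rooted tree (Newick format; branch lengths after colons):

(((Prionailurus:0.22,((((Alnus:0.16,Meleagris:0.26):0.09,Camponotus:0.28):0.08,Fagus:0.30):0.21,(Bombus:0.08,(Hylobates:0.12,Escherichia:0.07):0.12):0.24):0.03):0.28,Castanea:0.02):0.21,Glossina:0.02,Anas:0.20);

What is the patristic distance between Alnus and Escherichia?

0.97

The path runs Alnus → … → MRCA → … → Escherichia; the MRCA is the node subtending ((((Alnus,Meleagris),Camponotus),Fagus),(Bombus,(Hylobates,Escherichia))).
Branch lengths along that path: 0.16 + 0.09 + 0.08 + 0.21 + 0.24 + 0.12 + 0.07 = 0.97.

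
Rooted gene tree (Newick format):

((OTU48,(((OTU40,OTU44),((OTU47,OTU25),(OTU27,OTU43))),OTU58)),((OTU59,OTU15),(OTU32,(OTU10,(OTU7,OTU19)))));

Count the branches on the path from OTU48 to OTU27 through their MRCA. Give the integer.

6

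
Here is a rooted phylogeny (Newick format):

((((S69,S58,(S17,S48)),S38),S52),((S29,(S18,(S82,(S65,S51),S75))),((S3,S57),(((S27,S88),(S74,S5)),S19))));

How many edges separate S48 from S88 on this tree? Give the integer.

11

The MRCA of S48 and S88 is the root of the tree.
From S48 up to that node: 5 branches. From S88 up to the same node: 6 branches. Total: 5 + 6 = 11.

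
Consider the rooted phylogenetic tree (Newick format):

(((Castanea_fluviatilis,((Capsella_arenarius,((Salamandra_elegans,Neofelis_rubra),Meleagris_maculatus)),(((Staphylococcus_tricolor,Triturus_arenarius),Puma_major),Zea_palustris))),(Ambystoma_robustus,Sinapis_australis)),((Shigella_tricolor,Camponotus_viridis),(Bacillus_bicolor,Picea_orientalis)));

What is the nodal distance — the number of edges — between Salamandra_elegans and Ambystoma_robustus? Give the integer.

8

The MRCA of Salamandra_elegans and Ambystoma_robustus is the node subtending ((Castanea_fluviatilis,((Capsella_arenarius,((Salamandra_elegans,Neofelis_rubra),Meleagris_maculatus)),(((Staphylococcus_tricolor,Triturus_arenarius),Puma_major),Zea_palustris))),(Ambystoma_robustus,Sinapis_australis)).
From Salamandra_elegans up to that node: 6 branches. From Ambystoma_robustus up to the same node: 2 branches. Total: 6 + 2 = 8.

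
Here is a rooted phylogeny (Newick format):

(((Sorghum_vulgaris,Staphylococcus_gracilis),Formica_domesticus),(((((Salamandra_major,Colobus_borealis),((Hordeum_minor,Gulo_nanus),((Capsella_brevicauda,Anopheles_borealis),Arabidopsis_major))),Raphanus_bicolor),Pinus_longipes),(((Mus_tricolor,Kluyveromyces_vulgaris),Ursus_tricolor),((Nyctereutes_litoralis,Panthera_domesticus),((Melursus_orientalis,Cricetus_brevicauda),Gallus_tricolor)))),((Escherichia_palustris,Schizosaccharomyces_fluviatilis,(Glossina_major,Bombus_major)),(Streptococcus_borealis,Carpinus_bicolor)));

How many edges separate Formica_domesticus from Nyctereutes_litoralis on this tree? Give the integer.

The MRCA of Formica_domesticus and Nyctereutes_litoralis is the root of the tree.
From Formica_domesticus up to that node: 2 branches. From Nyctereutes_litoralis up to the same node: 5 branches. Total: 2 + 5 = 7.

7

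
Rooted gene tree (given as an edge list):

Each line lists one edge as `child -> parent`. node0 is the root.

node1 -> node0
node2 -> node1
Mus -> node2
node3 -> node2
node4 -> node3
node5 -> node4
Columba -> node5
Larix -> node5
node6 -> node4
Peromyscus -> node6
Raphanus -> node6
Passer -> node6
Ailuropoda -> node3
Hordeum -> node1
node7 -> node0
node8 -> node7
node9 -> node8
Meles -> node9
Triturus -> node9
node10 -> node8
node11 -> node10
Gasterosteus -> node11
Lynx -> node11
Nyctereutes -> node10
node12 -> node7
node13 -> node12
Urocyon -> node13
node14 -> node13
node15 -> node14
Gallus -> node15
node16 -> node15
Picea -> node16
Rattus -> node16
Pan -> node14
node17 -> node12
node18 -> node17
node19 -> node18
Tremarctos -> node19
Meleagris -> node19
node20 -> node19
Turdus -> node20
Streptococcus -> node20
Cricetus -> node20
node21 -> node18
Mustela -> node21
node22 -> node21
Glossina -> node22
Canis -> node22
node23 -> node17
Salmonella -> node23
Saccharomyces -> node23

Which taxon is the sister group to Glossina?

Glossina attaches to the tree at the node subtending (Glossina,Canis).
The other lineage descending from that same node — the sister group — is the single tip Canis.

Canis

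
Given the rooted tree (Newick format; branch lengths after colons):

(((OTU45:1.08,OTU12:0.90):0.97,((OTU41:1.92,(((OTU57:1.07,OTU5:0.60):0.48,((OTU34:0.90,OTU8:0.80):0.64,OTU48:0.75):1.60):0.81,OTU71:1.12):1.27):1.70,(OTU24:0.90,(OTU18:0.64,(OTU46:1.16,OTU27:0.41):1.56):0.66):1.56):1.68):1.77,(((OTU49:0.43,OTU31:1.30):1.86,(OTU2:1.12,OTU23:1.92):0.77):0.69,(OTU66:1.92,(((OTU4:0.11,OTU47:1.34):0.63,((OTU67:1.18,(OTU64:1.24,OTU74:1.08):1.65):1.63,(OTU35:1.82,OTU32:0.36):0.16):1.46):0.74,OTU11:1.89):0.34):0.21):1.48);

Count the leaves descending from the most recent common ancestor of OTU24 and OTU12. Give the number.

13

The MRCA of OTU24 and OTU12 is the node subtending ((OTU45,OTU12),((OTU41,(((OTU57,OTU5),((OTU34,OTU8),OTU48)),OTU71)),(OTU24,(OTU18,(OTU46,OTU27))))).
That clade contains 13 terminal taxa: OTU12, OTU18, OTU24, OTU27, OTU34, OTU41, OTU45, OTU46, OTU48, OTU5, OTU57, OTU71, OTU8.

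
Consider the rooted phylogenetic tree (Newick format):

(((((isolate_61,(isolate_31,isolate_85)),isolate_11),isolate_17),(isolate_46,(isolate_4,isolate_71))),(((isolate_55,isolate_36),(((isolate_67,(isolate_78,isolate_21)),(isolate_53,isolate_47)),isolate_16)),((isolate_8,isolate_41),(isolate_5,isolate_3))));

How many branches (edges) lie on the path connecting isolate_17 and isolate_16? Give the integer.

7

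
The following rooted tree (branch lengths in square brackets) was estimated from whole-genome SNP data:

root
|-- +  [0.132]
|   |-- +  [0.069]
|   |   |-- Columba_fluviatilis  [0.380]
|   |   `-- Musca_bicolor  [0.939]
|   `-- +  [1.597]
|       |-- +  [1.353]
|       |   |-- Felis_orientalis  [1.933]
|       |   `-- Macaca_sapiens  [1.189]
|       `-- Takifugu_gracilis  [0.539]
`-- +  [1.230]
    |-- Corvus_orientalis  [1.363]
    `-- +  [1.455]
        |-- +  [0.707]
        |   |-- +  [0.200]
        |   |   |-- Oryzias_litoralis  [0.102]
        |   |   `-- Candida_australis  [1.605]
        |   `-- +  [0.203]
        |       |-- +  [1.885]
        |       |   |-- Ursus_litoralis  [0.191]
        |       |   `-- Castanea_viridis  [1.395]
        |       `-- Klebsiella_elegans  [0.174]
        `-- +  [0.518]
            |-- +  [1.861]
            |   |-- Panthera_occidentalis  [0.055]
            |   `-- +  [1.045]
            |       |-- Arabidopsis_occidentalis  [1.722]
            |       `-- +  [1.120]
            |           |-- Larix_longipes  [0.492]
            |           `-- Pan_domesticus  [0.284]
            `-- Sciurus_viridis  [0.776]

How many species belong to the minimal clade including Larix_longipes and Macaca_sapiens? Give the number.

16

The MRCA of Larix_longipes and Macaca_sapiens is the root, so the clade is the entire tree.
That clade contains 16 terminal taxa: Arabidopsis_occidentalis, Candida_australis, Castanea_viridis, Columba_fluviatilis, Corvus_orientalis, Felis_orientalis, Klebsiella_elegans, Larix_longipes, Macaca_sapiens, Musca_bicolor, Oryzias_litoralis, Pan_domesticus, Panthera_occidentalis, Sciurus_viridis, Takifugu_gracilis, Ursus_litoralis.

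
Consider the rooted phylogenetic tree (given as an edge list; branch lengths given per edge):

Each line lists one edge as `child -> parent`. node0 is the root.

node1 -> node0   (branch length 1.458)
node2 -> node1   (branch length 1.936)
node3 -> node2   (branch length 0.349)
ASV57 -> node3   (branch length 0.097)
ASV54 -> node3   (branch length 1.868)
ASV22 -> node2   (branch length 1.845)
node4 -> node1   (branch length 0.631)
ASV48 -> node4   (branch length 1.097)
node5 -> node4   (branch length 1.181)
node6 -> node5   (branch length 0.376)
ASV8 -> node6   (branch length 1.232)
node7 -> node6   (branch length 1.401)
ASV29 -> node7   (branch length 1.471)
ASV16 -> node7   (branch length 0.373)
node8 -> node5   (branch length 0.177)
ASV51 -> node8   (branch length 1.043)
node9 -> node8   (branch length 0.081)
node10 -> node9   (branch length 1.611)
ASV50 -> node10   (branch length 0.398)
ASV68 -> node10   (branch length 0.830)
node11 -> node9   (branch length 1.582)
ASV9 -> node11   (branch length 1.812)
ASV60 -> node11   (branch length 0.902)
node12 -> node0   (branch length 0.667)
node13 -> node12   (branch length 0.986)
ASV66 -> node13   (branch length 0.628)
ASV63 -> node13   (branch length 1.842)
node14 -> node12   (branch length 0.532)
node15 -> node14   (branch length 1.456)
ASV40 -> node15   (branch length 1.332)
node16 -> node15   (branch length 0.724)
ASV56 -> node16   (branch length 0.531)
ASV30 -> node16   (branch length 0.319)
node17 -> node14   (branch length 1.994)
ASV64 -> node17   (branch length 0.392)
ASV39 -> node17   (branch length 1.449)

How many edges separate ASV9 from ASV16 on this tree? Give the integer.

7

The MRCA of ASV9 and ASV16 is the node subtending ((ASV8,(ASV29,ASV16)),(ASV51,((ASV50,ASV68),(ASV9,ASV60)))).
From ASV9 up to that node: 4 branches. From ASV16 up to the same node: 3 branches. Total: 4 + 3 = 7.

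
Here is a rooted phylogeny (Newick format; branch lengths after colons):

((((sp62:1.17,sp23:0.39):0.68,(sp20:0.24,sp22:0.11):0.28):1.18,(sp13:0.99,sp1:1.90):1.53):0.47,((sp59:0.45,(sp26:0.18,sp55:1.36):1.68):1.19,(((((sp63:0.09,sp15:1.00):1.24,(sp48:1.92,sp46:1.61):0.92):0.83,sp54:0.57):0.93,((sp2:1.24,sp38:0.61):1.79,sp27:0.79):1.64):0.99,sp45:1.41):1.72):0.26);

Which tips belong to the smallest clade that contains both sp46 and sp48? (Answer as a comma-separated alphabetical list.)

Tracing sp46: it sits inside (sp48,sp46).
Tracing sp48: it sits inside (sp48,sp46).
The smallest clade enclosing both is (sp48,sp46); the answer is its 2 terminal taxa in alphabetical order.

sp46, sp48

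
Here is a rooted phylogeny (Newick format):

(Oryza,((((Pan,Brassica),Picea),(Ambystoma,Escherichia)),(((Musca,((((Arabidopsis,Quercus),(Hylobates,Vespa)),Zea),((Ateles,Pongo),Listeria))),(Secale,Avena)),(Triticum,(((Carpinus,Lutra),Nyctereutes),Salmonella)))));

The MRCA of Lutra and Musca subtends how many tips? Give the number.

16

The MRCA of Lutra and Musca is the node subtending (((Musca,((((Arabidopsis,Quercus),(Hylobates,Vespa)),Zea),((Ateles,Pongo),Listeria))),(Secale,Avena)),(Triticum,(((Carpinus,Lutra),Nyctereutes),Salmonella))).
That clade contains 16 terminal taxa: Arabidopsis, Ateles, Avena, Carpinus, Hylobates, Listeria, Lutra, Musca, Nyctereutes, Pongo, Quercus, Salmonella, Secale, Triticum, Vespa, Zea.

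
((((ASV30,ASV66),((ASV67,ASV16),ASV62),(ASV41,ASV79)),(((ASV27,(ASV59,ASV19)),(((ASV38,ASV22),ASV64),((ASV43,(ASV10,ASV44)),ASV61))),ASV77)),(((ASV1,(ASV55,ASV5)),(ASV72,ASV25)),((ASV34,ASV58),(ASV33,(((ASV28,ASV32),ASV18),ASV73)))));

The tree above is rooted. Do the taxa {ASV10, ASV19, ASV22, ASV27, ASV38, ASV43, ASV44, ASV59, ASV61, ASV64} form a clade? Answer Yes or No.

The most recent common ancestor of these taxa subtends ((ASV27,(ASV59,ASV19)),(((ASV38,ASV22),ASV64),((ASV43,(ASV10,ASV44)),ASV61))).
That clade has exactly 10 tips — every listed taxon and nothing else — so the group is monophyletic.

Yes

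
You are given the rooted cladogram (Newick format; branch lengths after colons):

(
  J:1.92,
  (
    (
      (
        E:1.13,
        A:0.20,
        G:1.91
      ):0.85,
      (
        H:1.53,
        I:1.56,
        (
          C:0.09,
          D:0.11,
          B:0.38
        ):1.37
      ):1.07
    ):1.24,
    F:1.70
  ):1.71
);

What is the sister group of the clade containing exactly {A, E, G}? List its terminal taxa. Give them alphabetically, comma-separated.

The clade containing exactly {A, E, G} attaches to the tree at the node subtending ((E,A,G),(H,I,(C,D,B))).
The other lineage descending from that same node — the sister group — is (H,I,(C,D,B)); its 5 tips in alphabetical order are the answer.

B, C, D, H, I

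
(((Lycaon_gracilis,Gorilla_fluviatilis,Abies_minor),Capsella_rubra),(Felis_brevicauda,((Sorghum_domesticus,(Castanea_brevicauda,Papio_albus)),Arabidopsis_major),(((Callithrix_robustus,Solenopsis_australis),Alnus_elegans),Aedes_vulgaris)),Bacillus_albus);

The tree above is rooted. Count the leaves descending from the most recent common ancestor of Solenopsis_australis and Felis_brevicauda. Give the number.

The MRCA of Solenopsis_australis and Felis_brevicauda is the node subtending (Felis_brevicauda,((Sorghum_domesticus,(Castanea_brevicauda,Papio_albus)),Arabidopsis_major),(((Callithrix_robustus,Solenopsis_australis),Alnus_elegans),Aedes_vulgaris)).
That clade contains 9 terminal taxa: Aedes_vulgaris, Alnus_elegans, Arabidopsis_major, Callithrix_robustus, Castanea_brevicauda, Felis_brevicauda, Papio_albus, Solenopsis_australis, Sorghum_domesticus.

9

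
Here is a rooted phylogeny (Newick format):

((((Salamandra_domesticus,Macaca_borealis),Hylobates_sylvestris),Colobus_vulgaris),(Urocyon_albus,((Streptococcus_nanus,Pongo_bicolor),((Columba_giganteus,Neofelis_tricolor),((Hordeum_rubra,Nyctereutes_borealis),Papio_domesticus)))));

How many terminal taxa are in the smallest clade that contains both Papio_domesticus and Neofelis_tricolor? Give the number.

5

The MRCA of Papio_domesticus and Neofelis_tricolor is the node subtending ((Columba_giganteus,Neofelis_tricolor),((Hordeum_rubra,Nyctereutes_borealis),Papio_domesticus)).
That clade contains 5 terminal taxa: Columba_giganteus, Hordeum_rubra, Neofelis_tricolor, Nyctereutes_borealis, Papio_domesticus.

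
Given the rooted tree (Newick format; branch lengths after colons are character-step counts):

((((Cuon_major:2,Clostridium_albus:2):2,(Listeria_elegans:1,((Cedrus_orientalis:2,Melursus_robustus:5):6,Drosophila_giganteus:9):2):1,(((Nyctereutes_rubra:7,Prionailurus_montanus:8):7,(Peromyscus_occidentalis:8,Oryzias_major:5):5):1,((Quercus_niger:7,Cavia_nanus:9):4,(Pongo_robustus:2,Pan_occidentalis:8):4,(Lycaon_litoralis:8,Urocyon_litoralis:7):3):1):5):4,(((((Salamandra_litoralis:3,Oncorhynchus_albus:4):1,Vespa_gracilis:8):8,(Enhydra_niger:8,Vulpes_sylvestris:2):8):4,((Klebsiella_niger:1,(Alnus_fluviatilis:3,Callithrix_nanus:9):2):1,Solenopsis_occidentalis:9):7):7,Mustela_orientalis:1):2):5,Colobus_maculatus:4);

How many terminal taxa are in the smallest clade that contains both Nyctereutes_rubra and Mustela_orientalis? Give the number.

26

The MRCA of Nyctereutes_rubra and Mustela_orientalis is the node subtending (((Cuon_major,Clostridium_albus),(Listeria_elegans,((Cedrus_orientalis,Melursus_robustus),Drosophila_giganteus)),(((Nyctereutes_rubra,Prionailurus_montanus),(Peromyscus_occidentalis,Oryzias_major)),((Quercus_niger,Cavia_nanus),(Pongo_robustus,Pan_occidentalis),(Lycaon_litoralis,Urocyon_litoralis)))),(((((Salamandra_litoralis,Oncorhynchus_albus),Vespa_gracilis),(Enhydra_niger,Vulpes_sylvestris)),((Klebsiella_niger,(Alnus_fluviatilis,Callithrix_nanus)),Solenopsis_occidentalis)),Mustela_orientalis)).
That clade contains 26 terminal taxa: Alnus_fluviatilis, Callithrix_nanus, Cavia_nanus, Cedrus_orientalis, Clostridium_albus, Cuon_major, Drosophila_giganteus, Enhydra_niger, Klebsiella_niger, Listeria_elegans, Lycaon_litoralis, Melursus_robustus, Mustela_orientalis, Nyctereutes_rubra, Oncorhynchus_albus, Oryzias_major, Pan_occidentalis, Peromyscus_occidentalis, Pongo_robustus, Prionailurus_montanus, Quercus_niger, Salamandra_litoralis, Solenopsis_occidentalis, Urocyon_litoralis, Vespa_gracilis, Vulpes_sylvestris.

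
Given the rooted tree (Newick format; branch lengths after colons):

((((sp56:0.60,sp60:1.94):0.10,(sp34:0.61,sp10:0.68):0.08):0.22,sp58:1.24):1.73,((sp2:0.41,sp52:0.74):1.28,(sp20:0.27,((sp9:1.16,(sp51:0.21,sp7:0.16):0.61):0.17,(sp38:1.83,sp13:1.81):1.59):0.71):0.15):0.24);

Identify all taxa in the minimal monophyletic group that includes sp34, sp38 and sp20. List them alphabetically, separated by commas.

Tracing sp34: it sits inside (sp34,sp10).
Tracing sp38: it sits inside (sp38,sp13).
Tracing sp20: it sits inside (sp20,((sp9,(sp51,sp7)),(sp38,sp13))).
The smallest clade enclosing all 3 is the whole tree (their MRCA is the root), so the answer is all 13 tips in alphabetical order.

sp10, sp13, sp2, sp20, sp34, sp38, sp51, sp52, sp56, sp58, sp60, sp7, sp9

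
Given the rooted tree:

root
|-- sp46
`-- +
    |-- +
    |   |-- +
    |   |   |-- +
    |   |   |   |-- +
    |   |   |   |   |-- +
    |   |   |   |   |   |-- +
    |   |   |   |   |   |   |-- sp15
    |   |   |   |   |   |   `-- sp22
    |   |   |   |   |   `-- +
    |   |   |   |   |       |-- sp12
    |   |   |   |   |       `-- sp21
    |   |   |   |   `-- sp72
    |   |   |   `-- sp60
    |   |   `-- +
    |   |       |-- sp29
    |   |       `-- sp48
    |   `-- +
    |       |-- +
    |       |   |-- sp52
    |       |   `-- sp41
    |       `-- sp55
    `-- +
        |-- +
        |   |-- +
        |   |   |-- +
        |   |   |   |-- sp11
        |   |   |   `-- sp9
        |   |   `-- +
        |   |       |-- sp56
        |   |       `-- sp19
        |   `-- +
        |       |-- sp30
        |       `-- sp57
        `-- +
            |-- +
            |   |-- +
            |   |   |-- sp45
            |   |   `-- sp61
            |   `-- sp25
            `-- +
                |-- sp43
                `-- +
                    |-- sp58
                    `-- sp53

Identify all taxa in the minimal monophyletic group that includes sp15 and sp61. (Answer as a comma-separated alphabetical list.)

sp11, sp12, sp15, sp19, sp21, sp22, sp25, sp29, sp30, sp41, sp43, sp45, sp48, sp52, sp53, sp55, sp56, sp57, sp58, sp60, sp61, sp72, sp9

Tracing sp15: it sits inside (sp15,sp22).
Tracing sp61: it sits inside (sp45,sp61).
The smallest clade enclosing both is (((((((sp15,sp22),(sp12,sp21)),sp72),sp60),(sp29,sp48)),((sp52,sp41),sp55)),((((sp11,sp9),(sp56,sp19)),(sp30,sp57)),(((sp45,sp61),sp25),(sp43,(sp58,sp53))))); the answer is its 23 terminal taxa in alphabetical order.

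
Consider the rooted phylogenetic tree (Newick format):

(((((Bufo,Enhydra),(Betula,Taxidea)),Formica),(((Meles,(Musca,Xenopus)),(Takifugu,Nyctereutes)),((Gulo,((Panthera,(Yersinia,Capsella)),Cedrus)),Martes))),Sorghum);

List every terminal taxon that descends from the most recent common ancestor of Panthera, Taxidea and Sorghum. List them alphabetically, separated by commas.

Betula, Bufo, Capsella, Cedrus, Enhydra, Formica, Gulo, Martes, Meles, Musca, Nyctereutes, Panthera, Sorghum, Takifugu, Taxidea, Xenopus, Yersinia

Tracing Panthera: it sits inside (Panthera,(Yersinia,Capsella)).
Tracing Taxidea: it sits inside (Betula,Taxidea).
Tracing Sorghum: it attaches directly to the root.
The smallest clade enclosing all 3 is the whole tree (their MRCA is the root), so the answer is all 17 tips in alphabetical order.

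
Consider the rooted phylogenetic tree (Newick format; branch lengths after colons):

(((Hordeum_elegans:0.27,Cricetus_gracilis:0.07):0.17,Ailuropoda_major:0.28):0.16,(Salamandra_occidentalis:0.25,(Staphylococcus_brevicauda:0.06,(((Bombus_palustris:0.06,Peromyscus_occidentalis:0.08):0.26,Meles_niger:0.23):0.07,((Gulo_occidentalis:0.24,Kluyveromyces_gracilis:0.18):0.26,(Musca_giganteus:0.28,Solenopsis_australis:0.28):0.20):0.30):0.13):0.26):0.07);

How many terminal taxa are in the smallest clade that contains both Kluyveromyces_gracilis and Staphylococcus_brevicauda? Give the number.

The MRCA of Kluyveromyces_gracilis and Staphylococcus_brevicauda is the node subtending (Staphylococcus_brevicauda,(((Bombus_palustris,Peromyscus_occidentalis),Meles_niger),((Gulo_occidentalis,Kluyveromyces_gracilis),(Musca_giganteus,Solenopsis_australis)))).
That clade contains 8 terminal taxa: Bombus_palustris, Gulo_occidentalis, Kluyveromyces_gracilis, Meles_niger, Musca_giganteus, Peromyscus_occidentalis, Solenopsis_australis, Staphylococcus_brevicauda.

8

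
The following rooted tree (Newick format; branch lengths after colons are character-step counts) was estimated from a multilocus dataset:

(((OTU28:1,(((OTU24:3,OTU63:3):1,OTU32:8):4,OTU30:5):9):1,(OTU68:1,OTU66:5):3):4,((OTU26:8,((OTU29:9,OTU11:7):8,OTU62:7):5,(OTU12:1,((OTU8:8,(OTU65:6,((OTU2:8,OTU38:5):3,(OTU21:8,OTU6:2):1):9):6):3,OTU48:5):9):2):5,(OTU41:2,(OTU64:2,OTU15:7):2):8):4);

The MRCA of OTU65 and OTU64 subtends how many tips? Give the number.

The MRCA of OTU65 and OTU64 is the node subtending ((OTU26,((OTU29,OTU11),OTU62),(OTU12,((OTU8,(OTU65,((OTU2,OTU38),(OTU21,OTU6)))),OTU48))),(OTU41,(OTU64,OTU15))).
That clade contains 15 terminal taxa: OTU11, OTU12, OTU15, OTU2, OTU21, OTU26, OTU29, OTU38, OTU41, OTU48, OTU6, OTU62, OTU64, OTU65, OTU8.

15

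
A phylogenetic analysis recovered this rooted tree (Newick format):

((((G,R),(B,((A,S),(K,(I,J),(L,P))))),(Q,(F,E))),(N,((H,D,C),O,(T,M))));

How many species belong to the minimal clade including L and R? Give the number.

The MRCA of L and R is the node subtending ((G,R),(B,((A,S),(K,(I,J),(L,P))))).
That clade contains 10 terminal taxa: A, B, G, I, J, K, L, P, R, S.

10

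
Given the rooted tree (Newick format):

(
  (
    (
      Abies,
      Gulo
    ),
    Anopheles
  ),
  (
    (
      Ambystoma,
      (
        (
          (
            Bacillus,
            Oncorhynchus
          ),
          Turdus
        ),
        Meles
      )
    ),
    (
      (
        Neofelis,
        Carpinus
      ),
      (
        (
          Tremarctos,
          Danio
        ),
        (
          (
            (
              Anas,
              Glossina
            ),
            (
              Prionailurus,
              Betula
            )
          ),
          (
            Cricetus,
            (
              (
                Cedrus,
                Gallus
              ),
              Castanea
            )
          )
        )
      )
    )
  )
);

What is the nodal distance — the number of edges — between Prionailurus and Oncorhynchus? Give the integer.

11

The MRCA of Prionailurus and Oncorhynchus is the node subtending ((Ambystoma,(((Bacillus,Oncorhynchus),Turdus),Meles)),((Neofelis,Carpinus),((Tremarctos,Danio),(((Anas,Glossina),(Prionailurus,Betula)),(Cricetus,((Cedrus,Gallus),Castanea)))))).
From Prionailurus up to that node: 6 branches. From Oncorhynchus up to the same node: 5 branches. Total: 6 + 5 = 11.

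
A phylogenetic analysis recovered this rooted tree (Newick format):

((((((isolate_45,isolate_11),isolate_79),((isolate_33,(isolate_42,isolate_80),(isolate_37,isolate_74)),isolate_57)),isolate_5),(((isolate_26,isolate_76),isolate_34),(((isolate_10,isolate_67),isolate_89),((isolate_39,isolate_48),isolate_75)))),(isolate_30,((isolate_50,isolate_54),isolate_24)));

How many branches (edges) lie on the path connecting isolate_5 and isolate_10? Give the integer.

The MRCA of isolate_5 and isolate_10 is the node subtending (((((isolate_45,isolate_11),isolate_79),((isolate_33,(isolate_42,isolate_80),(isolate_37,isolate_74)),isolate_57)),isolate_5),(((isolate_26,isolate_76),isolate_34),(((isolate_10,isolate_67),isolate_89),((isolate_39,isolate_48),isolate_75)))).
From isolate_5 up to that node: 2 branches. From isolate_10 up to the same node: 5 branches. Total: 2 + 5 = 7.

7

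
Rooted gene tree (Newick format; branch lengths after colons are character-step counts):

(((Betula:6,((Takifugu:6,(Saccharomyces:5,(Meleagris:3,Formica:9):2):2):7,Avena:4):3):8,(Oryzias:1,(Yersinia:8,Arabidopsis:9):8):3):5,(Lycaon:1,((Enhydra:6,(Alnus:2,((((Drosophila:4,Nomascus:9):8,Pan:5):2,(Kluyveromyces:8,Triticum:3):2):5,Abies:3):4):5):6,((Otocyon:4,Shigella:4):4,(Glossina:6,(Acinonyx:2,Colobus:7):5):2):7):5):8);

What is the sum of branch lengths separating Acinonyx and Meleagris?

59

The path runs Acinonyx → … → MRCA → … → Meleagris; the MRCA is the root of the tree.
Branch lengths along that path: 2 + 5 + 2 + 7 + 5 + 8 + 5 + 8 + 3 + 7 + 2 + 2 + 3 = 59.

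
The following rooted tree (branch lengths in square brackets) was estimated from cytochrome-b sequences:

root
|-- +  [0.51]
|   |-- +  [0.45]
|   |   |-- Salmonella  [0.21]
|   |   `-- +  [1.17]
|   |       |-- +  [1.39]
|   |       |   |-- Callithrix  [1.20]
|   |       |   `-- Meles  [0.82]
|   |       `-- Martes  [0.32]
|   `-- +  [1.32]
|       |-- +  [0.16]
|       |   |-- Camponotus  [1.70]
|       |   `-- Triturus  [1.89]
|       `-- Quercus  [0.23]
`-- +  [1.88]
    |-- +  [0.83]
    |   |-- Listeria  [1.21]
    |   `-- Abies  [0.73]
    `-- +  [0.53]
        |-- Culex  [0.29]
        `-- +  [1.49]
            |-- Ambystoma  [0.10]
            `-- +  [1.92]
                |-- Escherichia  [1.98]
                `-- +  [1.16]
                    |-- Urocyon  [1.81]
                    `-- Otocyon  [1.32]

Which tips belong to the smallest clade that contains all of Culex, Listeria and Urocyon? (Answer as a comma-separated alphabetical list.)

Tracing Culex: it sits inside (Culex,(Ambystoma,(Escherichia,(Urocyon,Otocyon)))).
Tracing Listeria: it sits inside (Listeria,Abies).
Tracing Urocyon: it sits inside (Urocyon,Otocyon).
The smallest clade enclosing all 3 is ((Listeria,Abies),(Culex,(Ambystoma,(Escherichia,(Urocyon,Otocyon))))); the answer is its 7 terminal taxa in alphabetical order.

Abies, Ambystoma, Culex, Escherichia, Listeria, Otocyon, Urocyon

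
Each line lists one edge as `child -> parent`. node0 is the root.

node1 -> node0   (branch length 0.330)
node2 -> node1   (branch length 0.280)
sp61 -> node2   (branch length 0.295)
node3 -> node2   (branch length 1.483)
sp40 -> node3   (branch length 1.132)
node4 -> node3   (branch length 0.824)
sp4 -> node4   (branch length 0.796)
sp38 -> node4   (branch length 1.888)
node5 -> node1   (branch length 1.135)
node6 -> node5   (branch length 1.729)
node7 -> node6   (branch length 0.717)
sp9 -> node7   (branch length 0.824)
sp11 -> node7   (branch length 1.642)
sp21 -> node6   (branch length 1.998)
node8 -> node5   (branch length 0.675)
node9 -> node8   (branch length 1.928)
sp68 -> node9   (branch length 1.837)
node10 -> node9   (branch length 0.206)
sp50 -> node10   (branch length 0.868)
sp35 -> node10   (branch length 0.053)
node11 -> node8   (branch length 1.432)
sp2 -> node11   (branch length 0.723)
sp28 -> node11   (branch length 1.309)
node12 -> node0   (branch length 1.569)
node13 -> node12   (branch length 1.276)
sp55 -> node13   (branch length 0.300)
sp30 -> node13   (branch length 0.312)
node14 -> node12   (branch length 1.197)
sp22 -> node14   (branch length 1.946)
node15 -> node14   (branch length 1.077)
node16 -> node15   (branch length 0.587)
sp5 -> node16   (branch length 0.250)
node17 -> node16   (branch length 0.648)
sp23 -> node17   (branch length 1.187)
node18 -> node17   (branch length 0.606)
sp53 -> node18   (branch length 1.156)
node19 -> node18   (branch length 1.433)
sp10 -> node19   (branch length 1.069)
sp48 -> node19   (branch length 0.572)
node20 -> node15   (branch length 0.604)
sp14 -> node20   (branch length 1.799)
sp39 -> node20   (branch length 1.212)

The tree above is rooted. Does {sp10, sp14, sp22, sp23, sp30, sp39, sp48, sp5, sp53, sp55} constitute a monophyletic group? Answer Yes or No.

Yes

The most recent common ancestor of these taxa subtends ((sp55,sp30),(sp22,((sp5,(sp23,(sp53,(sp10,sp48)))),(sp14,sp39)))).
That clade has exactly 10 tips — every listed taxon and nothing else — so the group is monophyletic.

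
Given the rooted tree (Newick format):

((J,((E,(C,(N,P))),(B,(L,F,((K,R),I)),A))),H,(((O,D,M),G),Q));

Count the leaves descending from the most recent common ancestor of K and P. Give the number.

11

The MRCA of K and P is the node subtending ((E,(C,(N,P))),(B,(L,F,((K,R),I)),A)).
That clade contains 11 terminal taxa: A, B, C, E, F, I, K, L, N, P, R.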